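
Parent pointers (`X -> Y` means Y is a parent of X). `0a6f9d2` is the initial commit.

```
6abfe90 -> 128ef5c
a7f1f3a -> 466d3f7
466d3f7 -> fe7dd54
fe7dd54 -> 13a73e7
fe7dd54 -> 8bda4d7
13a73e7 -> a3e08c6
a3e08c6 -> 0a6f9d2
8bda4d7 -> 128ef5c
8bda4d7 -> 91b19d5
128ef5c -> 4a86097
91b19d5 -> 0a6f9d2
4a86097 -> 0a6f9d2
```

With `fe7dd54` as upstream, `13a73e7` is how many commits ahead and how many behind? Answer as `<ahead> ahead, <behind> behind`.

Reachable from 13a73e7: {0a6f9d2, 13a73e7, a3e08c6}.
Reachable from fe7dd54: {0a6f9d2, 128ef5c, 13a73e7, 4a86097, 8bda4d7, 91b19d5, a3e08c6, fe7dd54}.
Only in 13a73e7's history (ahead): {} — 0.
Only in fe7dd54's history (behind): {128ef5c, 4a86097, 8bda4d7, 91b19d5, fe7dd54} — 5.

0 ahead, 5 behind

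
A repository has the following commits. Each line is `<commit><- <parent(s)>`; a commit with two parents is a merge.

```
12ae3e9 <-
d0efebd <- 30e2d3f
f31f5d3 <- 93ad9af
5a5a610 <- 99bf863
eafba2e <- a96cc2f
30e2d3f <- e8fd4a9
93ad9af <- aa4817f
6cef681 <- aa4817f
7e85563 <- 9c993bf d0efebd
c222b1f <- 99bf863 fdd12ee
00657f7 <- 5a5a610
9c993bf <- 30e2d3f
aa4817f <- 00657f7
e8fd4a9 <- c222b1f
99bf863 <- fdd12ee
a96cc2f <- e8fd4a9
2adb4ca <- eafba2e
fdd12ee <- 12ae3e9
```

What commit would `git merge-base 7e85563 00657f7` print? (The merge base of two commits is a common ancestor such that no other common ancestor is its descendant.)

Ancestors of 7e85563: {12ae3e9, 30e2d3f, 7e85563, 99bf863, 9c993bf, c222b1f, d0efebd, e8fd4a9, fdd12ee}.
Ancestors of 00657f7: {00657f7, 12ae3e9, 5a5a610, 99bf863, fdd12ee}.
Common ancestors: {12ae3e9, 99bf863, fdd12ee}.
Among these, 99bf863 is not an ancestor of any other common ancestor — it is the merge base.

99bf863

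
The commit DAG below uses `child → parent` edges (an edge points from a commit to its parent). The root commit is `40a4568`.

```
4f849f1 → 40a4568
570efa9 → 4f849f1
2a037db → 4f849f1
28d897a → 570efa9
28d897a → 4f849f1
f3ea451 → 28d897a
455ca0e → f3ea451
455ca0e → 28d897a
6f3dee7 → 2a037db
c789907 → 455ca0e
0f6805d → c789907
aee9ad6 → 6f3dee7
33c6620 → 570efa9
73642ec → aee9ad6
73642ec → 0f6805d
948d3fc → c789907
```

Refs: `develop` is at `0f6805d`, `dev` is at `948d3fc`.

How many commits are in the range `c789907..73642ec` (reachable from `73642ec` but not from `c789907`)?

5

Reachable from 73642ec: {0f6805d, 28d897a, 2a037db, 40a4568, 455ca0e, 4f849f1, 570efa9, 6f3dee7, 73642ec, aee9ad6, c789907, f3ea451}.
Reachable from c789907: {28d897a, 40a4568, 455ca0e, 4f849f1, 570efa9, c789907, f3ea451}.
In 73642ec's history but not c789907's: {0f6805d, 2a037db, 6f3dee7, 73642ec, aee9ad6} — 5 commits.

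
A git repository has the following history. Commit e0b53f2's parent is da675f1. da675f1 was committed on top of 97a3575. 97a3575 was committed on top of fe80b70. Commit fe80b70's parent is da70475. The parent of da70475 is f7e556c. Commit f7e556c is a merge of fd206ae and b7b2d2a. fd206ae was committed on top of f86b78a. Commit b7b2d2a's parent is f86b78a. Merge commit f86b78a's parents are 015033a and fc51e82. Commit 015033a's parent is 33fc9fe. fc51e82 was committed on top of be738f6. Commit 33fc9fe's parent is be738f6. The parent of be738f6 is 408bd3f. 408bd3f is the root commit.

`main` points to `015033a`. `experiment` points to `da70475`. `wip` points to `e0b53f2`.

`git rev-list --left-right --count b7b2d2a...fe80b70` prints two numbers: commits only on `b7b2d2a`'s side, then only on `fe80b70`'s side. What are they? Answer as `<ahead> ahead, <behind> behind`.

0 ahead, 4 behind

Reachable from b7b2d2a: {015033a, 33fc9fe, 408bd3f, b7b2d2a, be738f6, f86b78a, fc51e82}.
Reachable from fe80b70: {015033a, 33fc9fe, 408bd3f, b7b2d2a, be738f6, da70475, f7e556c, f86b78a, fc51e82, fd206ae, fe80b70}.
Only in b7b2d2a's history (ahead): {} — 0.
Only in fe80b70's history (behind): {da70475, f7e556c, fd206ae, fe80b70} — 4.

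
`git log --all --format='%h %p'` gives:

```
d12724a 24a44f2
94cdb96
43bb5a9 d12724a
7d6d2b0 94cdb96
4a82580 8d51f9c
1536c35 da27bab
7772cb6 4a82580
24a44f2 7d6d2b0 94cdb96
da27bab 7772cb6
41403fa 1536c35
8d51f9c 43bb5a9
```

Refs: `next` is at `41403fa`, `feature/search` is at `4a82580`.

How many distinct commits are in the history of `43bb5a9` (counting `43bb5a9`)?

5

Walking parent pointers from 43bb5a9: reachable set = {24a44f2, 43bb5a9, 7d6d2b0, 94cdb96, d12724a}.
That is 5 commits.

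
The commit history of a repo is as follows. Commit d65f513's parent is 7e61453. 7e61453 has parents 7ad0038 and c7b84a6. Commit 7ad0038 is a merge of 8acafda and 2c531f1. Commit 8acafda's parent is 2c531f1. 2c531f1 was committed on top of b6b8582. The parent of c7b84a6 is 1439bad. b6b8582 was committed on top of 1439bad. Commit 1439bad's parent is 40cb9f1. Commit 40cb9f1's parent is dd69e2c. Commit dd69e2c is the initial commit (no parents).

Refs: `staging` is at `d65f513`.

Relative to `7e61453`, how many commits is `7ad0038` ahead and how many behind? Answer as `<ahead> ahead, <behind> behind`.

Reachable from 7ad0038: {1439bad, 2c531f1, 40cb9f1, 7ad0038, 8acafda, b6b8582, dd69e2c}.
Reachable from 7e61453: {1439bad, 2c531f1, 40cb9f1, 7ad0038, 7e61453, 8acafda, b6b8582, c7b84a6, dd69e2c}.
Only in 7ad0038's history (ahead): {} — 0.
Only in 7e61453's history (behind): {7e61453, c7b84a6} — 2.

0 ahead, 2 behind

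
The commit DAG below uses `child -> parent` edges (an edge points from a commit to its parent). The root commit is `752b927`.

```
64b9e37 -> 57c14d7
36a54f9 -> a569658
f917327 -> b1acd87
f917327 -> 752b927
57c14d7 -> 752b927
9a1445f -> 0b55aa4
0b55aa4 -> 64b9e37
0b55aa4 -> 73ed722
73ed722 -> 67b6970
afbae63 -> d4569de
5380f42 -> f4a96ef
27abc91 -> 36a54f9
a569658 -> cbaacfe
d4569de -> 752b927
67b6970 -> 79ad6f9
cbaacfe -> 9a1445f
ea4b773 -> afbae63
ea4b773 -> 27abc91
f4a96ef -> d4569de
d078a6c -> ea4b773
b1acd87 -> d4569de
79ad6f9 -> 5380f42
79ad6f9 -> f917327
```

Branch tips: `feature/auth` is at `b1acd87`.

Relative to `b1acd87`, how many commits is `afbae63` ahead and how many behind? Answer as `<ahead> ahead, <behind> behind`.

Reachable from afbae63: {752b927, afbae63, d4569de}.
Reachable from b1acd87: {752b927, b1acd87, d4569de}.
Only in afbae63's history (ahead): {afbae63} — 1.
Only in b1acd87's history (behind): {b1acd87} — 1.

1 ahead, 1 behind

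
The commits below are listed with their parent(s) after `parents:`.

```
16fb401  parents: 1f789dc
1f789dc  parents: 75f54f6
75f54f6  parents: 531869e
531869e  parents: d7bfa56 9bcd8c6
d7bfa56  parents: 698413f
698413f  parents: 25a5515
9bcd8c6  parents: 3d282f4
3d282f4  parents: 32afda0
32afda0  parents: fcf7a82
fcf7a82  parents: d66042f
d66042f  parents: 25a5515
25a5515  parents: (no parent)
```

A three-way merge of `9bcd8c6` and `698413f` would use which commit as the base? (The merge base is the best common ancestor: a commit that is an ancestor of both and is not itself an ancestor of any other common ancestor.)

25a5515

Ancestors of 9bcd8c6: {25a5515, 32afda0, 3d282f4, 9bcd8c6, d66042f, fcf7a82}.
Ancestors of 698413f: {25a5515, 698413f}.
Common ancestors: {25a5515}.
The only common ancestor is 25a5515, so it is the merge base.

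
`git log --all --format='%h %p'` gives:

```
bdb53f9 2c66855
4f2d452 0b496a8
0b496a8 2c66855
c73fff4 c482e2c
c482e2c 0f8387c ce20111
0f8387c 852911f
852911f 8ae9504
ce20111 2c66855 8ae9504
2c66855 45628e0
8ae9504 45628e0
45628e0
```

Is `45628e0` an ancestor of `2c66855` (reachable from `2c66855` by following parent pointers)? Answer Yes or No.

Yes

Ancestors of 2c66855 (commits reachable by following parents): {2c66855, 45628e0}.
45628e0 is in that set, so it is an ancestor of 2c66855.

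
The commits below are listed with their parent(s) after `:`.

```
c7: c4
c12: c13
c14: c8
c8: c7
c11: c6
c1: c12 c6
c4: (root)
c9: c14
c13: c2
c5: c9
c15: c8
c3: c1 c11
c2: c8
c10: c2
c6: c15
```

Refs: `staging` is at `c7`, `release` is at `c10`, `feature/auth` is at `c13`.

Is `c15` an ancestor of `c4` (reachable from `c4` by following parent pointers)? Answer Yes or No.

No

Ancestors of c4: {c4}.
c15 is not in that set, so it is not an ancestor of c4.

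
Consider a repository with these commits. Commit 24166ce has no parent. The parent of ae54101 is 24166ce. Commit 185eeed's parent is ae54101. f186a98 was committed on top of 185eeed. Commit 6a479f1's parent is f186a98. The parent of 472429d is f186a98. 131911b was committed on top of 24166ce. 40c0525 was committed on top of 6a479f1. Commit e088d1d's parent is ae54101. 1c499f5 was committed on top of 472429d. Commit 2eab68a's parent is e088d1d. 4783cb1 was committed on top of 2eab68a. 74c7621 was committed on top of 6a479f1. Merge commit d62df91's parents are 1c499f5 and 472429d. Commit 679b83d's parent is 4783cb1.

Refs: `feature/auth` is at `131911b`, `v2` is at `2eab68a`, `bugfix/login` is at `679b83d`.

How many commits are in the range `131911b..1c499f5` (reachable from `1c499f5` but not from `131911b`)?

5

Reachable from 1c499f5: {185eeed, 1c499f5, 24166ce, 472429d, ae54101, f186a98}.
Reachable from 131911b: {131911b, 24166ce}.
In 1c499f5's history but not 131911b's: {185eeed, 1c499f5, 472429d, ae54101, f186a98} — 5 commits.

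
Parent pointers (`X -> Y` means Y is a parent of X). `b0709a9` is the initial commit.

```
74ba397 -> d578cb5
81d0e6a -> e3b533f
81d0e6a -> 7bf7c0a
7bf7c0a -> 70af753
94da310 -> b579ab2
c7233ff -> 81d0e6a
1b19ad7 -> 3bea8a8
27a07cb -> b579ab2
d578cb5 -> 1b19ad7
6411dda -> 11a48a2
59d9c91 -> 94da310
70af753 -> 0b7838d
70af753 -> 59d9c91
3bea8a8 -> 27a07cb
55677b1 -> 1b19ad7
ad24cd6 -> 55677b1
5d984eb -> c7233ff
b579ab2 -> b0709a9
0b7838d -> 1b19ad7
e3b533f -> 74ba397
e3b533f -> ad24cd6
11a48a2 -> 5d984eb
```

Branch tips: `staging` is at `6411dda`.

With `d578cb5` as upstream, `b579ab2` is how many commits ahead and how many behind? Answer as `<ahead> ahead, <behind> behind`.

Reachable from b579ab2: {b0709a9, b579ab2}.
Reachable from d578cb5: {1b19ad7, 27a07cb, 3bea8a8, b0709a9, b579ab2, d578cb5}.
Only in b579ab2's history (ahead): {} — 0.
Only in d578cb5's history (behind): {1b19ad7, 27a07cb, 3bea8a8, d578cb5} — 4.

0 ahead, 4 behind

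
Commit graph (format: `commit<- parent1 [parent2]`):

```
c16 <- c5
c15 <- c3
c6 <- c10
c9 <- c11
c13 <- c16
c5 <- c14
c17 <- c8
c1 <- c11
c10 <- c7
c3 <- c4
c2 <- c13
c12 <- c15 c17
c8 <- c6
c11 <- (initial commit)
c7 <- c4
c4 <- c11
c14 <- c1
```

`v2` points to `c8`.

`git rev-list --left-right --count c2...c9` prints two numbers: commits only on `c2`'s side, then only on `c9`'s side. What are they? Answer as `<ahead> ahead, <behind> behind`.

6 ahead, 1 behind

Reachable from c2: {c1, c11, c13, c14, c16, c2, c5}.
Reachable from c9: {c11, c9}.
Only in c2's history (ahead): {c1, c13, c14, c16, c2, c5} — 6.
Only in c9's history (behind): {c9} — 1.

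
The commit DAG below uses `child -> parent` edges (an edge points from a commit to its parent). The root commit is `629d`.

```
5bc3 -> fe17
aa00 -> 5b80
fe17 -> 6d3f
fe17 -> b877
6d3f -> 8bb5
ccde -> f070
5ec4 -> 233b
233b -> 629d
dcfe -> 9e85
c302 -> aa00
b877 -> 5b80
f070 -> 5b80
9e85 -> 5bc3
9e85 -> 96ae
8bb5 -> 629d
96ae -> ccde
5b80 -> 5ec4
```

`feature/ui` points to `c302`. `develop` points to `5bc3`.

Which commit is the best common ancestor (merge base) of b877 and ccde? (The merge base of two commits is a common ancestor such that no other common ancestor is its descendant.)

5b80

Ancestors of b877: {233b, 5b80, 5ec4, 629d, b877}.
Ancestors of ccde: {233b, 5b80, 5ec4, 629d, ccde, f070}.
Common ancestors: {233b, 5b80, 5ec4, 629d}.
Among these, 5b80 is not an ancestor of any other common ancestor — it is the merge base.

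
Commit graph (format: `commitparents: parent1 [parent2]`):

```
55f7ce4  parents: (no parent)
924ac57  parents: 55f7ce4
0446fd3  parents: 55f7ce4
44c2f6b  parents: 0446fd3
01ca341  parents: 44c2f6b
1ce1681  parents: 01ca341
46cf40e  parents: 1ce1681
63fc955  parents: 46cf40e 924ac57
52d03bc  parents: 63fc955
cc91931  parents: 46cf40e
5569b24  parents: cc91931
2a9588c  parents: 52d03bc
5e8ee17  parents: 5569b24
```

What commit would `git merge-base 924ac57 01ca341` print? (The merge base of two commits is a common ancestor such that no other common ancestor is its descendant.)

55f7ce4

Ancestors of 924ac57: {55f7ce4, 924ac57}.
Ancestors of 01ca341: {01ca341, 0446fd3, 44c2f6b, 55f7ce4}.
Common ancestors: {55f7ce4}.
The only common ancestor is 55f7ce4, so it is the merge base.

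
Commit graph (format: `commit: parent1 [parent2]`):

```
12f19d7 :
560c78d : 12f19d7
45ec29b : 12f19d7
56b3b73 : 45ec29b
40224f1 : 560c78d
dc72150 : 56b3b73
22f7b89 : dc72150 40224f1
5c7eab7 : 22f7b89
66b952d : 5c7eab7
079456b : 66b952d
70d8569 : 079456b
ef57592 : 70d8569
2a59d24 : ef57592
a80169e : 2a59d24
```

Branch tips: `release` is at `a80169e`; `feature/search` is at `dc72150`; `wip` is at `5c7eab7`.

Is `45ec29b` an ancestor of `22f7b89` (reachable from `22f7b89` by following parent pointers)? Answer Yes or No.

Yes

Ancestors of 22f7b89 (commits reachable by following parents): {12f19d7, 22f7b89, 40224f1, 45ec29b, 560c78d, 56b3b73, dc72150}.
45ec29b is in that set, so it is an ancestor of 22f7b89.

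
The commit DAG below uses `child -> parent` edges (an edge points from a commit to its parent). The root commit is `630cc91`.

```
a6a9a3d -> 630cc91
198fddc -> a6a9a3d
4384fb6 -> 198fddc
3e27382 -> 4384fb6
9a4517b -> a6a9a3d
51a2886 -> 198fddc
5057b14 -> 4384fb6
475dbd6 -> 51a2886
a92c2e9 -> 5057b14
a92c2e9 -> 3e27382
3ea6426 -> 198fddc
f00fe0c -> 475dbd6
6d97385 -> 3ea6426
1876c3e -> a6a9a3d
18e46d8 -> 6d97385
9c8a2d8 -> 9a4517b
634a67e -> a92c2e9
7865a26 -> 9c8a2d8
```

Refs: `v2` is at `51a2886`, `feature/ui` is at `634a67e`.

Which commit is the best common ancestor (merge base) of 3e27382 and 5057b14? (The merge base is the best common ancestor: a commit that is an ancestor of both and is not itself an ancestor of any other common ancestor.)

Ancestors of 3e27382: {198fddc, 3e27382, 4384fb6, 630cc91, a6a9a3d}.
Ancestors of 5057b14: {198fddc, 4384fb6, 5057b14, 630cc91, a6a9a3d}.
Common ancestors: {198fddc, 4384fb6, 630cc91, a6a9a3d}.
Among these, 4384fb6 is not an ancestor of any other common ancestor — it is the merge base.

4384fb6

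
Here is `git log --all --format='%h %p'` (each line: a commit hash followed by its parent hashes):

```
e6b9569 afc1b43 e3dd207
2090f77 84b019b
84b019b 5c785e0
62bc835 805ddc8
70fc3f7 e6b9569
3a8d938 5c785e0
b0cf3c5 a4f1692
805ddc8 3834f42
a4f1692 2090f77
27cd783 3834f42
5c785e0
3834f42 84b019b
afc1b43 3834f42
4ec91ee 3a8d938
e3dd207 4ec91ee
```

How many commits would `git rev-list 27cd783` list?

4

Walking parent pointers from 27cd783: reachable set = {27cd783, 3834f42, 5c785e0, 84b019b}.
That is 4 commits.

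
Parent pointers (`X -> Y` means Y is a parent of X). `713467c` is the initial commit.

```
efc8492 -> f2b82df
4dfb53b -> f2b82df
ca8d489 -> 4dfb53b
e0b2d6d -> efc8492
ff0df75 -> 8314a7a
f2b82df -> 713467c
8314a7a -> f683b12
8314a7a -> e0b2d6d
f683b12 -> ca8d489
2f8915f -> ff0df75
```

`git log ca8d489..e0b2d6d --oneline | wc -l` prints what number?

2

Reachable from e0b2d6d: {713467c, e0b2d6d, efc8492, f2b82df}.
Reachable from ca8d489: {4dfb53b, 713467c, ca8d489, f2b82df}.
In e0b2d6d's history but not ca8d489's: {e0b2d6d, efc8492} — 2 commits.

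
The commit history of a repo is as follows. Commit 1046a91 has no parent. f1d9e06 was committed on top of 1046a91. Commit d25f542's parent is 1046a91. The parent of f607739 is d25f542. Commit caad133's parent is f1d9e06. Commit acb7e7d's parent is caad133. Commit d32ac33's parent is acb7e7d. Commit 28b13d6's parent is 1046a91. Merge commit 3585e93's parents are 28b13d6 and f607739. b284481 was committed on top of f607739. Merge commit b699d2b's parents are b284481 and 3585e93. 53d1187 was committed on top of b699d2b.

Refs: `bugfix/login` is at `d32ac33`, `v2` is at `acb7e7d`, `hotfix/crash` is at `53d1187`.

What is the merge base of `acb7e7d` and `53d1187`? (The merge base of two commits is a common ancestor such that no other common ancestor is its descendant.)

Ancestors of acb7e7d: {1046a91, acb7e7d, caad133, f1d9e06}.
Ancestors of 53d1187: {1046a91, 28b13d6, 3585e93, 53d1187, b284481, b699d2b, d25f542, f607739}.
Common ancestors: {1046a91}.
The only common ancestor is 1046a91, so it is the merge base.

1046a91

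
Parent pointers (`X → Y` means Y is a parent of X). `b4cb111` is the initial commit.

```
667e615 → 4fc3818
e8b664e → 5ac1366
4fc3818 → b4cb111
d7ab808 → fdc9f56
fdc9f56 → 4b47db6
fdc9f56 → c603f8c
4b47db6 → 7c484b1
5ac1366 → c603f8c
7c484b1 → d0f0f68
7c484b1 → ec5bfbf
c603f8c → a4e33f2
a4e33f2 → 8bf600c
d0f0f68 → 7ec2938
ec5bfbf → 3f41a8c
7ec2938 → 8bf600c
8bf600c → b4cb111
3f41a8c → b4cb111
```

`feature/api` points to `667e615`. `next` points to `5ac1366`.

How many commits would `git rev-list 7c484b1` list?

7

Walking parent pointers from 7c484b1: reachable set = {3f41a8c, 7c484b1, 7ec2938, 8bf600c, b4cb111, d0f0f68, ec5bfbf}.
That is 7 commits.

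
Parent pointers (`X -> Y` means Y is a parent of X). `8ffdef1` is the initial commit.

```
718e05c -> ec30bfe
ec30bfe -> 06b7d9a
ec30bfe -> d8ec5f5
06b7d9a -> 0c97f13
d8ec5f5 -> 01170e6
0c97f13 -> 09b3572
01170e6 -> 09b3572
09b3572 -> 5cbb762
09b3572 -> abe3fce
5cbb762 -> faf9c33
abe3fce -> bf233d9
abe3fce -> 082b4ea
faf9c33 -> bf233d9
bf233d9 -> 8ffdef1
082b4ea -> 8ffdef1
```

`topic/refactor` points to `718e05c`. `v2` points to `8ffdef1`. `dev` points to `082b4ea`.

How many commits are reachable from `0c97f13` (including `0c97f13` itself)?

Walking parent pointers from 0c97f13: reachable set = {082b4ea, 09b3572, 0c97f13, 5cbb762, 8ffdef1, abe3fce, bf233d9, faf9c33}.
That is 8 commits.

8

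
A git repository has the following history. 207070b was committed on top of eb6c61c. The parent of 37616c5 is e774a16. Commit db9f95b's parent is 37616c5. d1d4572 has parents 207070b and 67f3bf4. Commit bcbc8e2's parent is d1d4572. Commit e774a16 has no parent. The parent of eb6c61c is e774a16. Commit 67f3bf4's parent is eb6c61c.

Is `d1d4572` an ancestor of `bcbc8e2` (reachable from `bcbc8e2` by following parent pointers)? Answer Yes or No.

Yes

Ancestors of bcbc8e2 (commits reachable by following parents): {207070b, 67f3bf4, bcbc8e2, d1d4572, e774a16, eb6c61c}.
d1d4572 is in that set, so it is an ancestor of bcbc8e2.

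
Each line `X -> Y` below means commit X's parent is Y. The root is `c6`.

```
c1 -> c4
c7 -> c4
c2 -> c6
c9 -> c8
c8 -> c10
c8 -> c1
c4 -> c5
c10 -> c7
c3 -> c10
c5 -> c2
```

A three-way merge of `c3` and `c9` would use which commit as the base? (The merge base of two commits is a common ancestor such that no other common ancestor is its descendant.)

c10

Ancestors of c3: {c10, c2, c3, c4, c5, c6, c7}.
Ancestors of c9: {c1, c10, c2, c4, c5, c6, c7, c8, c9}.
Common ancestors: {c10, c2, c4, c5, c6, c7}.
Among these, c10 is not an ancestor of any other common ancestor — it is the merge base.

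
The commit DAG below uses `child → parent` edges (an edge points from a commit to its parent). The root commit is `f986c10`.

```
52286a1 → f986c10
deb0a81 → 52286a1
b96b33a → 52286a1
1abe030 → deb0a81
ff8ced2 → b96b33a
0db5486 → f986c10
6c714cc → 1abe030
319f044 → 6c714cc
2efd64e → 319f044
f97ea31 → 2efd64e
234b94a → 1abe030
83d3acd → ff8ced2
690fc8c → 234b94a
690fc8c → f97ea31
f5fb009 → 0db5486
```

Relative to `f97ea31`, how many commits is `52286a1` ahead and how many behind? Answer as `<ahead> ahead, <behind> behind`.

Reachable from 52286a1: {52286a1, f986c10}.
Reachable from f97ea31: {1abe030, 2efd64e, 319f044, 52286a1, 6c714cc, deb0a81, f97ea31, f986c10}.
Only in 52286a1's history (ahead): {} — 0.
Only in f97ea31's history (behind): {1abe030, 2efd64e, 319f044, 6c714cc, deb0a81, f97ea31} — 6.

0 ahead, 6 behind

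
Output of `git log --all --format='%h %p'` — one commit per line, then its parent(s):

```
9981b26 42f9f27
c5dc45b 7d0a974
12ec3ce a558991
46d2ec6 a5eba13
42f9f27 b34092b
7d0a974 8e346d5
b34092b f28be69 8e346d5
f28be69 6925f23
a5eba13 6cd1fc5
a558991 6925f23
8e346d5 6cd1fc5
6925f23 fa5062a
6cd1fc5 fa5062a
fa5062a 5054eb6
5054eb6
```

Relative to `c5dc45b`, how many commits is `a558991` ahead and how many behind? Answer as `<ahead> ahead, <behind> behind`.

Reachable from a558991: {5054eb6, 6925f23, a558991, fa5062a}.
Reachable from c5dc45b: {5054eb6, 6cd1fc5, 7d0a974, 8e346d5, c5dc45b, fa5062a}.
Only in a558991's history (ahead): {6925f23, a558991} — 2.
Only in c5dc45b's history (behind): {6cd1fc5, 7d0a974, 8e346d5, c5dc45b} — 4.

2 ahead, 4 behind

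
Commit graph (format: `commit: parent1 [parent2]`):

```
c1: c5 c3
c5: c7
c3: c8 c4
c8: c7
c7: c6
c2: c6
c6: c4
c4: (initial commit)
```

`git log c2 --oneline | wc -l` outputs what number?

3

Walking parent pointers from c2: reachable set = {c2, c4, c6}.
That is 3 commits.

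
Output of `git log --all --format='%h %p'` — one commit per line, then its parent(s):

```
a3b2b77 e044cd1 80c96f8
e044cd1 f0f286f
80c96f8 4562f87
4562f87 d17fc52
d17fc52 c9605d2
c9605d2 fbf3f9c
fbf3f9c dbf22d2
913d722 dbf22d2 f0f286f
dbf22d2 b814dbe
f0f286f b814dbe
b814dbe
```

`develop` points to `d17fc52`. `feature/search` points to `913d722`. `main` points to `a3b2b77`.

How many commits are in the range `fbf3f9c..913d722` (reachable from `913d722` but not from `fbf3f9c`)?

Reachable from 913d722: {913d722, b814dbe, dbf22d2, f0f286f}.
Reachable from fbf3f9c: {b814dbe, dbf22d2, fbf3f9c}.
In 913d722's history but not fbf3f9c's: {913d722, f0f286f} — 2 commits.

2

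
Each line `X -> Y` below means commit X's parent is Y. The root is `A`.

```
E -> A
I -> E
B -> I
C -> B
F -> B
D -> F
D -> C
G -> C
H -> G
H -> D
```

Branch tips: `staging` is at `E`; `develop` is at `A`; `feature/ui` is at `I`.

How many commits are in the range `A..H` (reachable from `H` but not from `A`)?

8

Reachable from H: {A, B, C, D, E, F, G, H, I}.
Reachable from A: {A}.
In H's history but not A's: {B, C, D, E, F, G, H, I} — 8 commits.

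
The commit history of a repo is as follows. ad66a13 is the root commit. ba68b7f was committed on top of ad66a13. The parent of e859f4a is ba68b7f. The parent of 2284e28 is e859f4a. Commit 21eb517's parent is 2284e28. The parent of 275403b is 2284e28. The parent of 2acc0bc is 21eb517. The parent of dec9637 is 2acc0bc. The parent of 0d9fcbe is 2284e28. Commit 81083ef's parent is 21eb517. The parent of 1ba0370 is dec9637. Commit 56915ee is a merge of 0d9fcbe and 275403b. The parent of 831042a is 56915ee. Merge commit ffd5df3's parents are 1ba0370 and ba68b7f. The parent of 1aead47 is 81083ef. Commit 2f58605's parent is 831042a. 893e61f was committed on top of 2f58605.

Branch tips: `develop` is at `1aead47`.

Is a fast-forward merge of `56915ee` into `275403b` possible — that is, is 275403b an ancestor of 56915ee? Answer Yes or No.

A fast-forward from 275403b to 56915ee is possible iff 275403b is an ancestor of 56915ee.
Ancestors of 56915ee: {0d9fcbe, 2284e28, 275403b, 56915ee, ad66a13, ba68b7f, e859f4a}.
275403b is among them, so fast-forward is possible.

Yes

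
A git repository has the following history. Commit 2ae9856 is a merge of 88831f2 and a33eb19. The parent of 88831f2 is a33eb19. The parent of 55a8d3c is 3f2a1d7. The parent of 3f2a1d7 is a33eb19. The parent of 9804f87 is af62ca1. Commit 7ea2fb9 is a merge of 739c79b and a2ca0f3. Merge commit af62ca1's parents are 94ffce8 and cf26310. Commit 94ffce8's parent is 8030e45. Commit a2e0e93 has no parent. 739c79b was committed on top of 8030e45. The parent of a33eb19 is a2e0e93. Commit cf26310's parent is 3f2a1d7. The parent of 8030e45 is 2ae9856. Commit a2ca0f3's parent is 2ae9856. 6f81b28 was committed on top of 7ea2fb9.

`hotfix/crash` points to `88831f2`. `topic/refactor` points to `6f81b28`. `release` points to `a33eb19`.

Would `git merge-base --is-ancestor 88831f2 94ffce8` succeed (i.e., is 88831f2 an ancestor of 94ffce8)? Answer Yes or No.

Ancestors of 94ffce8 (commits reachable by following parents): {2ae9856, 8030e45, 88831f2, 94ffce8, a2e0e93, a33eb19}.
88831f2 is in that set, so it is an ancestor of 94ffce8.

Yes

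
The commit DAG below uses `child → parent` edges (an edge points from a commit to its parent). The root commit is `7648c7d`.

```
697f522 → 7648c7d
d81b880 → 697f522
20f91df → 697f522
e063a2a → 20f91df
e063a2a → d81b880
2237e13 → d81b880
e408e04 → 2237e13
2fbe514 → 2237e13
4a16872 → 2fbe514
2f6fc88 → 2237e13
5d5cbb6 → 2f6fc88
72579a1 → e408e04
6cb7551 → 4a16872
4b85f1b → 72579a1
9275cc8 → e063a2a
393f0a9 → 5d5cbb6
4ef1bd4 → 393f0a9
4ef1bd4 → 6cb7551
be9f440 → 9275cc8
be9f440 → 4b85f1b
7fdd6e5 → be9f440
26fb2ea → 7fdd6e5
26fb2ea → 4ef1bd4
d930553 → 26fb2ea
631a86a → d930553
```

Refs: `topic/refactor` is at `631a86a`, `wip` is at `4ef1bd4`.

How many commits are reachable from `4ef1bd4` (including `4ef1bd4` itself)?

Walking parent pointers from 4ef1bd4: reachable set = {2237e13, 2f6fc88, 2fbe514, 393f0a9, 4a16872, 4ef1bd4, 5d5cbb6, 697f522, 6cb7551, 7648c7d, d81b880}.
That is 11 commits.

11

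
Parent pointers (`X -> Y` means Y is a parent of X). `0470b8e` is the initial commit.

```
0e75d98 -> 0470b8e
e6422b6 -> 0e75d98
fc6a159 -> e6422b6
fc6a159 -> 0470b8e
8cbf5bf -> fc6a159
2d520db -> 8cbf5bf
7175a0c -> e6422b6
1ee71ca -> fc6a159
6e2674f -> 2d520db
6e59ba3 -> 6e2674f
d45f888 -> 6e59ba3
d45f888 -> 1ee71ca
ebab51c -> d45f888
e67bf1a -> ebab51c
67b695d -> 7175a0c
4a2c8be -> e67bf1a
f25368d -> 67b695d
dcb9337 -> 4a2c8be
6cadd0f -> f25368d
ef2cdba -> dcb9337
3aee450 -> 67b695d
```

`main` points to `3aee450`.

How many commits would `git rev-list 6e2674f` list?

7

Walking parent pointers from 6e2674f: reachable set = {0470b8e, 0e75d98, 2d520db, 6e2674f, 8cbf5bf, e6422b6, fc6a159}.
That is 7 commits.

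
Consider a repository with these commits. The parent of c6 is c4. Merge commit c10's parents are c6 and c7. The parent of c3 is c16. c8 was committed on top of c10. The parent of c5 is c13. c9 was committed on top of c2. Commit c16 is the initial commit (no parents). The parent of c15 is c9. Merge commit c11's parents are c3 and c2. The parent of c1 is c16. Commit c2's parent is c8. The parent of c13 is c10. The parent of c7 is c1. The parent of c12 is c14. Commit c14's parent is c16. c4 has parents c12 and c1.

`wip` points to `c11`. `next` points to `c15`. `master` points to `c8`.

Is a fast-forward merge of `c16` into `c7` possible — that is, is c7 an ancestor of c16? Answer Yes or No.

A fast-forward from c7 to c16 is possible iff c7 is an ancestor of c16.
Ancestors of c16: {c16}.
c7 is not among them, so fast-forward is not possible.

No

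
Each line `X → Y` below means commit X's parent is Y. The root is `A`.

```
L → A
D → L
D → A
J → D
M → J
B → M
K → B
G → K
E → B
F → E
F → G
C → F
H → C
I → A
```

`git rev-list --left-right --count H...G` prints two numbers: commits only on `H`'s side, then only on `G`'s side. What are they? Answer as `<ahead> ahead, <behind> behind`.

Reachable from H: {A, B, C, D, E, F, G, H, J, K, L, M}.
Reachable from G: {A, B, D, G, J, K, L, M}.
Only in H's history (ahead): {C, E, F, H} — 4.
Only in G's history (behind): {} — 0.

4 ahead, 0 behind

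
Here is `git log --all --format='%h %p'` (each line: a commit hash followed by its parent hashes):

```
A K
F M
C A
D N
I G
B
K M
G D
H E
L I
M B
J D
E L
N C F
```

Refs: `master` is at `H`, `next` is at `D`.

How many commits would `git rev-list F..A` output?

2

Reachable from A: {A, B, K, M}.
Reachable from F: {B, F, M}.
In A's history but not F's: {A, K} — 2 commits.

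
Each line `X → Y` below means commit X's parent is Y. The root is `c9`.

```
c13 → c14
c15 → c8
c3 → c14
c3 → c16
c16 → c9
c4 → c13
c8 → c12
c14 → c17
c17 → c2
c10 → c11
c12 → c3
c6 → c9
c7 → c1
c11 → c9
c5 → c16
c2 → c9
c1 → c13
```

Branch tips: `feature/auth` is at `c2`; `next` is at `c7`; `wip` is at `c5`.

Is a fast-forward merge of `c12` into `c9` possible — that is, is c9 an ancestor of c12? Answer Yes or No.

A fast-forward from c9 to c12 is possible iff c9 is an ancestor of c12.
Ancestors of c12: {c12, c14, c16, c17, c2, c3, c9}.
c9 is among them, so fast-forward is possible.

Yes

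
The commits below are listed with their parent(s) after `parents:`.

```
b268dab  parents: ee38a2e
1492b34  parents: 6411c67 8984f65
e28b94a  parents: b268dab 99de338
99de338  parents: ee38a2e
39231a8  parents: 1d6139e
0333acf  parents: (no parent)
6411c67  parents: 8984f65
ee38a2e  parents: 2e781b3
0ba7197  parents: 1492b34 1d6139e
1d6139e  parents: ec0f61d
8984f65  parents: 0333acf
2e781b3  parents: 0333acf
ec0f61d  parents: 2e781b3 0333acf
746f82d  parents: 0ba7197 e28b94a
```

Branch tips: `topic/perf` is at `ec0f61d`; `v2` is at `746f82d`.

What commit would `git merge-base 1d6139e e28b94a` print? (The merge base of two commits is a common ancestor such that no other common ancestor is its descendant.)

2e781b3

Ancestors of 1d6139e: {0333acf, 1d6139e, 2e781b3, ec0f61d}.
Ancestors of e28b94a: {0333acf, 2e781b3, 99de338, b268dab, e28b94a, ee38a2e}.
Common ancestors: {0333acf, 2e781b3}.
Among these, 2e781b3 is not an ancestor of any other common ancestor — it is the merge base.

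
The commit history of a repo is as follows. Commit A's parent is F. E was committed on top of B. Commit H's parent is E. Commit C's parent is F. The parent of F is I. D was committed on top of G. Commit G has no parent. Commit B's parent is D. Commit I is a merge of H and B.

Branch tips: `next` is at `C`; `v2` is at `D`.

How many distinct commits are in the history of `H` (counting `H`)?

Walking parent pointers from H: reachable set = {B, D, E, G, H}.
That is 5 commits.

5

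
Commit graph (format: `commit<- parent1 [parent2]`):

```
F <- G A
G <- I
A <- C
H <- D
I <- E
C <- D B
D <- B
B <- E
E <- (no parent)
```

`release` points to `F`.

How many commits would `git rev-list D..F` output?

Reachable from F: {A, B, C, D, E, F, G, I}.
Reachable from D: {B, D, E}.
In F's history but not D's: {A, C, F, G, I} — 5 commits.

5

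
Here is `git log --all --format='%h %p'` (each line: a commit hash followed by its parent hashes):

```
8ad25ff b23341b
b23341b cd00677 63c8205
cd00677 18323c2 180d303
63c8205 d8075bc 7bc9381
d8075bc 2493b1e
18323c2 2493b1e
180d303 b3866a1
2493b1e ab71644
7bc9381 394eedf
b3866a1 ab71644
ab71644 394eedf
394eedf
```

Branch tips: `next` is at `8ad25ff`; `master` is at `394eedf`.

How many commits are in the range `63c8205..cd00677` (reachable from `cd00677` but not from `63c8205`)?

Reachable from cd00677: {180d303, 18323c2, 2493b1e, 394eedf, ab71644, b3866a1, cd00677}.
Reachable from 63c8205: {2493b1e, 394eedf, 63c8205, 7bc9381, ab71644, d8075bc}.
In cd00677's history but not 63c8205's: {180d303, 18323c2, b3866a1, cd00677} — 4 commits.

4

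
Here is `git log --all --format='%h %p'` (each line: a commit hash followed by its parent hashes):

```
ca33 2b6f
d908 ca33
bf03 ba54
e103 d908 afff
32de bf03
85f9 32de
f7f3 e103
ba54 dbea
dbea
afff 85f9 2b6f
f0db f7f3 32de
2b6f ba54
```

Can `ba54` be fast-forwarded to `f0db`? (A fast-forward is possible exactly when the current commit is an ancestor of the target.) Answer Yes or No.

Yes

A fast-forward from ba54 to f0db is possible iff ba54 is an ancestor of f0db.
Ancestors of f0db: {2b6f, 32de, 85f9, afff, ba54, bf03, ca33, d908, dbea, e103, f0db, f7f3}.
ba54 is among them, so fast-forward is possible.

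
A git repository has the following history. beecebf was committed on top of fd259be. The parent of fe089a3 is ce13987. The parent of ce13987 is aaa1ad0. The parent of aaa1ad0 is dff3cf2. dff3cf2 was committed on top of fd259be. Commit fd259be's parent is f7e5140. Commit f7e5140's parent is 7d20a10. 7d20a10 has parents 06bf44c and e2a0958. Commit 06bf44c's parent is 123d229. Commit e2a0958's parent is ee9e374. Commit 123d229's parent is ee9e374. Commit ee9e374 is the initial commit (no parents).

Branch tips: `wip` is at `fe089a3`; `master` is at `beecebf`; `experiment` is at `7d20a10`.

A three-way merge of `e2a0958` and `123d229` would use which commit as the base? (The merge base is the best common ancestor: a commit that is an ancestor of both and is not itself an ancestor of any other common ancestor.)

Ancestors of e2a0958: {e2a0958, ee9e374}.
Ancestors of 123d229: {123d229, ee9e374}.
Common ancestors: {ee9e374}.
The only common ancestor is ee9e374, so it is the merge base.

ee9e374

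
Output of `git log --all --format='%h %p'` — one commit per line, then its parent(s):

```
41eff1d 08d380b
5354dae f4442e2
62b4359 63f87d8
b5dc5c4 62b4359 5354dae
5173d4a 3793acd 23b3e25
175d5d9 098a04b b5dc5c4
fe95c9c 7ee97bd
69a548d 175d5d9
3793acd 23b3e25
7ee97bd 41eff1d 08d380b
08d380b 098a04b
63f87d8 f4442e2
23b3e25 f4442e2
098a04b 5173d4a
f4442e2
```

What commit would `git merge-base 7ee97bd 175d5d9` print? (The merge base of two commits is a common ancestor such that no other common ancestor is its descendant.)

098a04b

Ancestors of 7ee97bd: {08d380b, 098a04b, 23b3e25, 3793acd, 41eff1d, 5173d4a, 7ee97bd, f4442e2}.
Ancestors of 175d5d9: {098a04b, 175d5d9, 23b3e25, 3793acd, 5173d4a, 5354dae, 62b4359, 63f87d8, b5dc5c4, f4442e2}.
Common ancestors: {098a04b, 23b3e25, 3793acd, 5173d4a, f4442e2}.
Among these, 098a04b is not an ancestor of any other common ancestor — it is the merge base.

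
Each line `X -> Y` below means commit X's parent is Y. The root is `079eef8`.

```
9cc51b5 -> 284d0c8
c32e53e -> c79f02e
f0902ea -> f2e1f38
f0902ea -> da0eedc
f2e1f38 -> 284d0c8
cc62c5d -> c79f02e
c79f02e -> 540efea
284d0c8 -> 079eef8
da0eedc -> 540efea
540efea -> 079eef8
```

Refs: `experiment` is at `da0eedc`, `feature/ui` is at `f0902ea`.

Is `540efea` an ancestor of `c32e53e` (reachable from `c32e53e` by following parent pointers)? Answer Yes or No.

Yes

Ancestors of c32e53e (commits reachable by following parents): {079eef8, 540efea, c32e53e, c79f02e}.
540efea is in that set, so it is an ancestor of c32e53e.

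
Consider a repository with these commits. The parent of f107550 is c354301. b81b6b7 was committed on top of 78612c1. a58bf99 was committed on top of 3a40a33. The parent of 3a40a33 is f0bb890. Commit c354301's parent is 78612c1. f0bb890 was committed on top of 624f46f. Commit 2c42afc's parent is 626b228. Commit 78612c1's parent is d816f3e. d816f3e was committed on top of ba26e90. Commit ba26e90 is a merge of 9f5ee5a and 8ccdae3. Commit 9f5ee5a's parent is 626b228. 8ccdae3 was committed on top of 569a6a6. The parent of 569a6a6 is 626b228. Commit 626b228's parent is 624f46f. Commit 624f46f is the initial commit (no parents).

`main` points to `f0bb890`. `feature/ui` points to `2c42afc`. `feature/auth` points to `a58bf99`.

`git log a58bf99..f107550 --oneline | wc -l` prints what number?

9

Reachable from f107550: {569a6a6, 624f46f, 626b228, 78612c1, 8ccdae3, 9f5ee5a, ba26e90, c354301, d816f3e, f107550}.
Reachable from a58bf99: {3a40a33, 624f46f, a58bf99, f0bb890}.
In f107550's history but not a58bf99's: {569a6a6, 626b228, 78612c1, 8ccdae3, 9f5ee5a, ba26e90, c354301, d816f3e, f107550} — 9 commits.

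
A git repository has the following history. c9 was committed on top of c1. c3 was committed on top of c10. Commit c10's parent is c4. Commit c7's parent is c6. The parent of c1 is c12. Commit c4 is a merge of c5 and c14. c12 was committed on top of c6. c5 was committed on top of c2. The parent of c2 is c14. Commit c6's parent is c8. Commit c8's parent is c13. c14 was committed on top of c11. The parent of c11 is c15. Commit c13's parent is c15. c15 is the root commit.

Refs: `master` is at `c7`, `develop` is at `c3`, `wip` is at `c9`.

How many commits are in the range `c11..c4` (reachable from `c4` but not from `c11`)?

4

Reachable from c4: {c11, c14, c15, c2, c4, c5}.
Reachable from c11: {c11, c15}.
In c4's history but not c11's: {c14, c2, c4, c5} — 4 commits.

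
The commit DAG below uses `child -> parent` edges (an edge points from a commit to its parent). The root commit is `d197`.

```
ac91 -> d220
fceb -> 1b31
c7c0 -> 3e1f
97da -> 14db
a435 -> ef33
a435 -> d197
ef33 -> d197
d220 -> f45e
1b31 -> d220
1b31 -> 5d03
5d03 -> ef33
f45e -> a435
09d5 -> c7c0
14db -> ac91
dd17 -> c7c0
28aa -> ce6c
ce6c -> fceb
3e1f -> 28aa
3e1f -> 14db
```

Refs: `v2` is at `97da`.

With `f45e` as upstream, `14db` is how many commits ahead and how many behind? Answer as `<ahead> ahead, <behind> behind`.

3 ahead, 0 behind

Reachable from 14db: {14db, a435, ac91, d197, d220, ef33, f45e}.
Reachable from f45e: {a435, d197, ef33, f45e}.
Only in 14db's history (ahead): {14db, ac91, d220} — 3.
Only in f45e's history (behind): {} — 0.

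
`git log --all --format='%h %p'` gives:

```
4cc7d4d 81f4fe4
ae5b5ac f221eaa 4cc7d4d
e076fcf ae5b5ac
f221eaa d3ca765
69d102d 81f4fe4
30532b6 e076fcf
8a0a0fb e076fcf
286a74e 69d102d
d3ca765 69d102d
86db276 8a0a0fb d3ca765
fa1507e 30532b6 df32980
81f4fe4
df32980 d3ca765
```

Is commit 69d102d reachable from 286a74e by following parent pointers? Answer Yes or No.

Ancestors of 286a74e (commits reachable by following parents): {286a74e, 69d102d, 81f4fe4}.
69d102d is in that set, so it is an ancestor of 286a74e.

Yes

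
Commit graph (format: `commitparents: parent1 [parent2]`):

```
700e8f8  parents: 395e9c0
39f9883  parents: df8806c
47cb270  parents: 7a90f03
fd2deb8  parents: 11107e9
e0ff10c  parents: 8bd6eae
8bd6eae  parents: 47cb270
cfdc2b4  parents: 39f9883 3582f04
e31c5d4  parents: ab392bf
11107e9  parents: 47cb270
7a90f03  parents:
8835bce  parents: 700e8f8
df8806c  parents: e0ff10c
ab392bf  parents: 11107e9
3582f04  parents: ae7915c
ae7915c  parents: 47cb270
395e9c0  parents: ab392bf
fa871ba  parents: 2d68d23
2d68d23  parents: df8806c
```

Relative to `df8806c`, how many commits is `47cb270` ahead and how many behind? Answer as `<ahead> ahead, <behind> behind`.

Reachable from 47cb270: {47cb270, 7a90f03}.
Reachable from df8806c: {47cb270, 7a90f03, 8bd6eae, df8806c, e0ff10c}.
Only in 47cb270's history (ahead): {} — 0.
Only in df8806c's history (behind): {8bd6eae, df8806c, e0ff10c} — 3.

0 ahead, 3 behind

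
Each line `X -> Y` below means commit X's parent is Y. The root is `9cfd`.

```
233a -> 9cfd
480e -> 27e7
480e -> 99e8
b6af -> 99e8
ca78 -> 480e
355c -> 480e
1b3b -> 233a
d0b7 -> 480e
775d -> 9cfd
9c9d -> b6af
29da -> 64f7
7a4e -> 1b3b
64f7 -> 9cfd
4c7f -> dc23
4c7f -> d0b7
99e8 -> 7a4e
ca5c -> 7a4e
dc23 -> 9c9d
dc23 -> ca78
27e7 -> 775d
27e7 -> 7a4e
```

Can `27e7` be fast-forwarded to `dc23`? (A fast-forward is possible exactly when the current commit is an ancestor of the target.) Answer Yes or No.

Yes

A fast-forward from 27e7 to dc23 is possible iff 27e7 is an ancestor of dc23.
Ancestors of dc23: {1b3b, 233a, 27e7, 480e, 775d, 7a4e, 99e8, 9c9d, 9cfd, b6af, ca78, dc23}.
27e7 is among them, so fast-forward is possible.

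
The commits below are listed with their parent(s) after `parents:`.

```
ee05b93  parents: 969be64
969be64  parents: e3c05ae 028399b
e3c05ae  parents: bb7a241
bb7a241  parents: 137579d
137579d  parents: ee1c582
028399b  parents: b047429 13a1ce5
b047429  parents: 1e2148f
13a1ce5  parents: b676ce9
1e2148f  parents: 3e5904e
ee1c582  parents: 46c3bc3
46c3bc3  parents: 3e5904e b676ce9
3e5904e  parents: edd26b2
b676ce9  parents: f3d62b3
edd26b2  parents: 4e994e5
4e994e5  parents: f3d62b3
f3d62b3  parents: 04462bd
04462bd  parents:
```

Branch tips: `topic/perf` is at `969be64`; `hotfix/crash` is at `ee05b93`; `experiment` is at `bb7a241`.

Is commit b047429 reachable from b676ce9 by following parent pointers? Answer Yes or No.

No

Ancestors of b676ce9: {04462bd, b676ce9, f3d62b3}.
b047429 is not in that set, so it is not an ancestor of b676ce9.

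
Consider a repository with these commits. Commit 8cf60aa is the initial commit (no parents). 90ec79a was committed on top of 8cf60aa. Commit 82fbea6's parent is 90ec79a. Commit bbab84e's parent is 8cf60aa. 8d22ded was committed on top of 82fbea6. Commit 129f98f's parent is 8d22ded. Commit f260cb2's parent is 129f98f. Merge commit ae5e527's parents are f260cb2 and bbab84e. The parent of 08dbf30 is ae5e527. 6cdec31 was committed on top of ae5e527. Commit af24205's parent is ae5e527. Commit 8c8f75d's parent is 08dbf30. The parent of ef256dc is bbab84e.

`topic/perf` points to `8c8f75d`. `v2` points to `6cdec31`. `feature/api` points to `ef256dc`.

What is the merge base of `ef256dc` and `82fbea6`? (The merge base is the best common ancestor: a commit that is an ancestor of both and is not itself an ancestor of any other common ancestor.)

8cf60aa

Ancestors of ef256dc: {8cf60aa, bbab84e, ef256dc}.
Ancestors of 82fbea6: {82fbea6, 8cf60aa, 90ec79a}.
Common ancestors: {8cf60aa}.
The only common ancestor is 8cf60aa, so it is the merge base.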